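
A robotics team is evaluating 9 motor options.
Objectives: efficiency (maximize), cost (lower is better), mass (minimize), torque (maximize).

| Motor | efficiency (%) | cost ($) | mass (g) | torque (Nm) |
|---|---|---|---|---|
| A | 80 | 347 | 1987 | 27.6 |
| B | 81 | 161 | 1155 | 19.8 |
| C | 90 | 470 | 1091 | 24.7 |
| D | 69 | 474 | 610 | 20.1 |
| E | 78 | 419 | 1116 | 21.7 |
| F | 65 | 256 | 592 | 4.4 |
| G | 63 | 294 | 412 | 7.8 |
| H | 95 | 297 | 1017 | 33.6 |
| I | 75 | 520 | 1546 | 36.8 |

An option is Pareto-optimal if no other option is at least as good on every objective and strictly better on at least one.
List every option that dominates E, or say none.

H: efficiency 95≥78, cost 297≤419, mass 1017≤1116, torque 33.6≥21.7 — dominates E.
Others (A, B, C, D, F, G, I) are each worse than E on at least one objective.

H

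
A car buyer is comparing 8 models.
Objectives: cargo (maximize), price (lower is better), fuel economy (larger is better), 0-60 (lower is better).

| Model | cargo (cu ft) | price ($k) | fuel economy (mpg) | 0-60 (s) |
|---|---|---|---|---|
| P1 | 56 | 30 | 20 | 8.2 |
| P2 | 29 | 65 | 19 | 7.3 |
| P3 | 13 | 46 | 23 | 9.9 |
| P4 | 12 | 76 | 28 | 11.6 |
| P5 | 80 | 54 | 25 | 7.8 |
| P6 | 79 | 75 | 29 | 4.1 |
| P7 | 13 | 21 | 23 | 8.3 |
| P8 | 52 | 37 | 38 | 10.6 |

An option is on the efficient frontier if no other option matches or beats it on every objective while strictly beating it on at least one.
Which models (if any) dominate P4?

P6: cargo 79≥12, price 75≤76, fuel economy 29≥28, 0-60 4.1≤11.6 — dominates P4.
P8: cargo 52≥12, price 37≤76, fuel economy 38≥28, 0-60 10.6≤11.6 — dominates P4.
Others (P1, P2, P3, P5, P7) are each worse than P4 on at least one objective.

P6, P8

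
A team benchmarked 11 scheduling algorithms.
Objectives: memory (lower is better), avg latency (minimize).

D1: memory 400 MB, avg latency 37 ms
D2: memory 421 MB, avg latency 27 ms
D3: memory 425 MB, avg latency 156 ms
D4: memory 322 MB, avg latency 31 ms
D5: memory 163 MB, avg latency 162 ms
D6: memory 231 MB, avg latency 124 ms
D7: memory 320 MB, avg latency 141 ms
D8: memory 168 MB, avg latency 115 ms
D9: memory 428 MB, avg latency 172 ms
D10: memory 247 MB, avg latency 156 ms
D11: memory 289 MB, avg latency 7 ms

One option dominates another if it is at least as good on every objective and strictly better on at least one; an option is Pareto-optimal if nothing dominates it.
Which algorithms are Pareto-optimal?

D5, D8, D11

D1: dominated by D4 (memory 322≤400, avg latency 31≤37).
D2: dominated by D11 (memory 289≤421, avg latency 7≤27).
D3: dominated by D1 (memory 400≤425, avg latency 37≤156).
D4: dominated by D11 (memory 289≤322, avg latency 7≤31).
D5: not dominated (best memory).
D6: dominated by D8 (memory 168≤231, avg latency 115≤124).
D7: dominated by D6 (memory 231≤320, avg latency 124≤141).
D8: not dominated.
D9: dominated by D1 (memory 400≤428, avg latency 37≤172).
D10: dominated by D6 (memory 231≤247, avg latency 124≤156).
D11: not dominated (best avg latency).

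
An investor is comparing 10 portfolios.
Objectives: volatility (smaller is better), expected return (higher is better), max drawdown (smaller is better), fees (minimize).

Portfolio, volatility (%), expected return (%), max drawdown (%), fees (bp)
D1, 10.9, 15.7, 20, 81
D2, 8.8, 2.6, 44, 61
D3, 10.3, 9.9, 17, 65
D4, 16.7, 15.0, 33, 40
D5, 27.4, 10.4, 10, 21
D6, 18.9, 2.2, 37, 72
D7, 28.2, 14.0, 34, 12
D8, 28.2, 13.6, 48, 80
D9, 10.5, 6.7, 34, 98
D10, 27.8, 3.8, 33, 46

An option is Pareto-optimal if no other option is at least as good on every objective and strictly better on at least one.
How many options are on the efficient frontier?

6

D1: not dominated (best expected return).
D2: not dominated (best volatility).
D3: not dominated.
D4: not dominated.
D5: not dominated (best max drawdown).
D6: dominated by D3 (volatility 10.3≤18.9, expected return 9.9≥2.2, max drawdown 17≤37, fees 65≤72).
D7: not dominated (best fees).
D8: dominated by D4 (volatility 16.7≤28.2, expected return 15.0≥13.6, max drawdown 33≤48, fees 40≤80).
D9: dominated by D3 (volatility 10.3≤10.5, expected return 9.9≥6.7, max drawdown 17≤34, fees 65≤98).
D10: dominated by D4 (volatility 16.7≤27.8, expected return 15.0≥3.8, max drawdown 33≤33, fees 40≤46).
Pareto-optimal: D1, D2, D3, D4, D5, D7 → 6.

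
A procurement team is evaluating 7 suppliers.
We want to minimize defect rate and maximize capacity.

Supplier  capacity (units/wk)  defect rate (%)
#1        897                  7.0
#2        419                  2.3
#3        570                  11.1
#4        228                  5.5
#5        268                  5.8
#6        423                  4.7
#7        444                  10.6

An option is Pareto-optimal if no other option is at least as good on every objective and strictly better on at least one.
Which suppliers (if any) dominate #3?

#1

#1: capacity 897≥570, defect rate 7.0≤11.1 — dominates #3.
Others (#2, #4, #5, #6, #7) are each worse than #3 on at least one objective.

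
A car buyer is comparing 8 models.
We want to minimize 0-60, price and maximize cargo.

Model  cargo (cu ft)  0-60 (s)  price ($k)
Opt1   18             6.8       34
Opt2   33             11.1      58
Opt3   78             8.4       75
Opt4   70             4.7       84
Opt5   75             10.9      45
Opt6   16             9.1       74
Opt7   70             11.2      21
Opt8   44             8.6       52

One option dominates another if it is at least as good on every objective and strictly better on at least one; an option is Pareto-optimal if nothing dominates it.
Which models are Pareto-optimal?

Opt1: not dominated.
Opt2: dominated by Opt5 (cargo 75≥33, 0-60 10.9≤11.1, price 45≤58).
Opt3: not dominated (best cargo).
Opt4: not dominated (best 0-60).
Opt5: not dominated.
Opt6: dominated by Opt1 (cargo 18≥16, 0-60 6.8≤9.1, price 34≤74).
Opt7: not dominated (best price).
Opt8: not dominated.

Opt1, Opt3, Opt4, Opt5, Opt7, Opt8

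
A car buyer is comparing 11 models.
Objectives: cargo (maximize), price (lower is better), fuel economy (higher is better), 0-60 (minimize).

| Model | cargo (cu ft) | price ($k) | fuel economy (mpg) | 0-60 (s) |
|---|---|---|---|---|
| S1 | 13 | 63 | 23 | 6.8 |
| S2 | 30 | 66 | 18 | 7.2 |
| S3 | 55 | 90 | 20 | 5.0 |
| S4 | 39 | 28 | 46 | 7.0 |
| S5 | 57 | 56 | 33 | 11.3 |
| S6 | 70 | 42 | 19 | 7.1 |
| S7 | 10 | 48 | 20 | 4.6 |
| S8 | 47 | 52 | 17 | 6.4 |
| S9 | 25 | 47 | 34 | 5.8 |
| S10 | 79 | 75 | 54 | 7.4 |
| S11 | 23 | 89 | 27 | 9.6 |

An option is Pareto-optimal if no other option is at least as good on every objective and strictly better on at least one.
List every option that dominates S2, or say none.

S4, S6

S4: cargo 39≥30, price 28≤66, fuel economy 46≥18, 0-60 7.0≤7.2 — dominates S2.
S6: cargo 70≥30, price 42≤66, fuel economy 19≥18, 0-60 7.1≤7.2 — dominates S2.
Others (S1, S3, S5, S7, S8, S9, S10, S11) are each worse than S2 on at least one objective.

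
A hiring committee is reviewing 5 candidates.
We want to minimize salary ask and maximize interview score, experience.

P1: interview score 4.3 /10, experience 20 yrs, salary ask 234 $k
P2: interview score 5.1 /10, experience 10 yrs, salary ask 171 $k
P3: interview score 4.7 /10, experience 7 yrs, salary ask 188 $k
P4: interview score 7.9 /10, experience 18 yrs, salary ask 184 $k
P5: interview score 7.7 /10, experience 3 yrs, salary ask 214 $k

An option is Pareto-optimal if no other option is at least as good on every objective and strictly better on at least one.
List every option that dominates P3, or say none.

P2: interview score 5.1≥4.7, experience 10≥7, salary ask 171≤188 — dominates P3.
P4: interview score 7.9≥4.7, experience 18≥7, salary ask 184≤188 — dominates P3.
Others (P1, P5) are each worse than P3 on at least one objective.

P2, P4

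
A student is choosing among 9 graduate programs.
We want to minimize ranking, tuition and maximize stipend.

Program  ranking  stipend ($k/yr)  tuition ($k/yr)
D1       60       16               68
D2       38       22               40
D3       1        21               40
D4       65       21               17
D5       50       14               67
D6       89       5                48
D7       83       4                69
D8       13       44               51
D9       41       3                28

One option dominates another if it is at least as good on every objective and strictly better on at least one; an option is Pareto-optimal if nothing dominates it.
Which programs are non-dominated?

D2, D3, D4, D8, D9

D1: dominated by D2 (ranking 38≤60, stipend 22≥16, tuition 40≤68).
D2: not dominated.
D3: not dominated (best ranking).
D4: not dominated (best tuition).
D5: dominated by D2 (ranking 38≤50, stipend 22≥14, tuition 40≤67).
D6: dominated by D2 (ranking 38≤89, stipend 22≥5, tuition 40≤48).
D7: dominated by D1 (ranking 60≤83, stipend 16≥4, tuition 68≤69).
D8: not dominated (best stipend).
D9: not dominated.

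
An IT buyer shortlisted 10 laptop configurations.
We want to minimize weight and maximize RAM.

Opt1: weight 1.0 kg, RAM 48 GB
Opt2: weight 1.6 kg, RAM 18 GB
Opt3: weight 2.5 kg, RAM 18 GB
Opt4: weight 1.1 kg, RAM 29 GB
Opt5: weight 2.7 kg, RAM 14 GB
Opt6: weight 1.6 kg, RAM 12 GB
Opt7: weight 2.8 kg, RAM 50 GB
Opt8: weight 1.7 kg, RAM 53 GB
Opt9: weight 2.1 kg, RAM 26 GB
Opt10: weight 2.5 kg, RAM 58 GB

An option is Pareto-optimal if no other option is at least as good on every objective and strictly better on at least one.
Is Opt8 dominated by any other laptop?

No

Opt1: worse on RAM (48 vs 53).
Opt2: worse on RAM (18 vs 53).
Opt3: worse on weight (2.5 vs 1.7).
Opt4: worse on RAM (29 vs 53).
Opt5: worse on weight (2.7 vs 1.7).
Opt6: worse on RAM (12 vs 53).
Opt7: worse on weight (2.8 vs 1.7).
Opt9: worse on weight (2.1 vs 1.7).
Opt10: worse on weight (2.5 vs 1.7).
No option is at least as good as Opt8 on every objective and strictly better on one.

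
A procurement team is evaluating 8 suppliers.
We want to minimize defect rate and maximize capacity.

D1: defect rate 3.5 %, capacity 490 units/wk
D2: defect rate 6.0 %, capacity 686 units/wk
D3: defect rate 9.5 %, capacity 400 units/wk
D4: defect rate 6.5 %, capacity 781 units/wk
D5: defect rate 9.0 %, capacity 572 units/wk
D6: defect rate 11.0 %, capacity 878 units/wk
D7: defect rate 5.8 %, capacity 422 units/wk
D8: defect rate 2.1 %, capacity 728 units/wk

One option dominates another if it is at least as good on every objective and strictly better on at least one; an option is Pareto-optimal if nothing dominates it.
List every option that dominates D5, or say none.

D2: defect rate 6.0≤9.0, capacity 686≥572 — dominates D5.
D4: defect rate 6.5≤9.0, capacity 781≥572 — dominates D5.
D8: defect rate 2.1≤9.0, capacity 728≥572 — dominates D5.
Others (D1, D3, D6, D7) are each worse than D5 on at least one objective.

D2, D4, D8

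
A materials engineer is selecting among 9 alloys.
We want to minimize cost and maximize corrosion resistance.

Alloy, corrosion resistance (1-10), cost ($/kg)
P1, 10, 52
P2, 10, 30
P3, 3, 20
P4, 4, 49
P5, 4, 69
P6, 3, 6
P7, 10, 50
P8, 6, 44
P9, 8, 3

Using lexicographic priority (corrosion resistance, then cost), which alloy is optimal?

First maximize corrosion resistance: best is 10, kept {P1, P2, P7}.
Then minimize cost: best is 30, kept {P2}.

P2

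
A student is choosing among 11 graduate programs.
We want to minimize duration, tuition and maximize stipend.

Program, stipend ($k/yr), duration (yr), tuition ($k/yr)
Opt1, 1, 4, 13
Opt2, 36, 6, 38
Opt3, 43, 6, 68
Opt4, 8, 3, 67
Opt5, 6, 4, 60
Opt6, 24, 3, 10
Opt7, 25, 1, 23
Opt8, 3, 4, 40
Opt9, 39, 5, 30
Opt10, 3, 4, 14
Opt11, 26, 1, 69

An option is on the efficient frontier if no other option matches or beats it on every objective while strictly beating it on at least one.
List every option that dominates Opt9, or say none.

Opt1: worse on stipend (1 vs 39).
Opt2: worse on stipend (36 vs 39).
Opt3: worse on duration (6 vs 5).
Opt4: worse on stipend (8 vs 39).
Opt5: worse on stipend (6 vs 39).
Opt6: worse on stipend (24 vs 39).
Opt7: worse on stipend (25 vs 39).
Opt8: worse on stipend (3 vs 39).
Opt10: worse on stipend (3 vs 39).
Opt11: worse on stipend (26 vs 39).
No option dominates Opt9.

none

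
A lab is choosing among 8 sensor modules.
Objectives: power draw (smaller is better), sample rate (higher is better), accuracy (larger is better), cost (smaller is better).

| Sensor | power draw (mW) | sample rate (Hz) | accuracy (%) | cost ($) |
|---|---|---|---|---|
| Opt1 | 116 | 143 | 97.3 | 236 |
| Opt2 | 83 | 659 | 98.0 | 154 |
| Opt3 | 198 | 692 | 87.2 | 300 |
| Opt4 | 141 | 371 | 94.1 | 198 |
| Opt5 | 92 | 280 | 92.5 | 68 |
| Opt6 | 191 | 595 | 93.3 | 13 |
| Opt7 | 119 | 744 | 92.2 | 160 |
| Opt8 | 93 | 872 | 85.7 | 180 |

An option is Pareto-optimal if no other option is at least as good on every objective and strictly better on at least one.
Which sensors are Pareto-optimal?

Opt1: dominated by Opt2 (power draw 83≤116, sample rate 659≥143, accuracy 98.0≥97.3, cost 154≤236).
Opt2: not dominated (best power draw).
Opt3: dominated by Opt7 (power draw 119≤198, sample rate 744≥692, accuracy 92.2≥87.2, cost 160≤300).
Opt4: dominated by Opt2 (power draw 83≤141, sample rate 659≥371, accuracy 98.0≥94.1, cost 154≤198).
Opt5: not dominated.
Opt6: not dominated (best cost).
Opt7: not dominated.
Opt8: not dominated (best sample rate).

Opt2, Opt5, Opt6, Opt7, Opt8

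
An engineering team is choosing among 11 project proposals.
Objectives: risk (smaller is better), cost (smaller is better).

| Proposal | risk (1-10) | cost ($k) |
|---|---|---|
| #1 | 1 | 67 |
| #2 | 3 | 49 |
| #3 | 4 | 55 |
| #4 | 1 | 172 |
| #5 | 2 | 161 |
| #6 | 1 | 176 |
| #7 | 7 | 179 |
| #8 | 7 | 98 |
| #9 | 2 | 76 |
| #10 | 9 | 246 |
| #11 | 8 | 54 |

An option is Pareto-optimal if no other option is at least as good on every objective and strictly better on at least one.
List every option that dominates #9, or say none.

#1: risk 1≤2, cost 67≤76 — dominates #9.
Others (#2, #3, #4, #5, #6, #7, #8, #10, #11) are each worse than #9 on at least one objective.

#1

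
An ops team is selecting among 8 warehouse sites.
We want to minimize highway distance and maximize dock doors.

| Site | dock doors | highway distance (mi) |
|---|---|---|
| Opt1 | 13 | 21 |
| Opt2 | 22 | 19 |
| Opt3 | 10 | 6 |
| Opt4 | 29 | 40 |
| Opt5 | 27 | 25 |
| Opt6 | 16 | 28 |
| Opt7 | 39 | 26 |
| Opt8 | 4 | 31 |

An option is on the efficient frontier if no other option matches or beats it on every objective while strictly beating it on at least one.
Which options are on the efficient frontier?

Opt1: dominated by Opt2 (dock doors 22≥13, highway distance 19≤21).
Opt2: not dominated.
Opt3: not dominated (best highway distance).
Opt4: dominated by Opt7 (dock doors 39≥29, highway distance 26≤40).
Opt5: not dominated.
Opt6: dominated by Opt2 (dock doors 22≥16, highway distance 19≤28).
Opt7: not dominated (best dock doors).
Opt8: dominated by Opt1 (dock doors 13≥4, highway distance 21≤31).

Opt2, Opt3, Opt5, Opt7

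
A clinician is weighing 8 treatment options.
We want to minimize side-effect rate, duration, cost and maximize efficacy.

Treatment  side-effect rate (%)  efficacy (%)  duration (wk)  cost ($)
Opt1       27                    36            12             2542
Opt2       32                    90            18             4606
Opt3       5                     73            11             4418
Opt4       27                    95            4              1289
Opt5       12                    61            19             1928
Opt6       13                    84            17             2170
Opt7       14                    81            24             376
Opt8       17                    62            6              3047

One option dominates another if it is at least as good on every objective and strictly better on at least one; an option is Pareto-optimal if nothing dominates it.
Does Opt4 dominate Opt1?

Opt4 vs Opt1: side-effect rate 27≤27, efficacy 95≥36, duration 4≤12, cost 1289≤2542 — Opt4 is at least as good on every objective with at least one strict improvement.

Yes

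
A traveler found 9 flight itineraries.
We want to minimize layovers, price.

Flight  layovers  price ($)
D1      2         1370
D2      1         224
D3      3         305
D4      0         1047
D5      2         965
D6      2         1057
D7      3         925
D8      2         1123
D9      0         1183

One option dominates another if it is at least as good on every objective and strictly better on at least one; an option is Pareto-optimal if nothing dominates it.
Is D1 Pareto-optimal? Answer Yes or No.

No

D2 vs D1: layovers 1≤2, price 224≤1370 — D2 is at least as good on every objective and strictly better on at least one, so D2 dominates D1.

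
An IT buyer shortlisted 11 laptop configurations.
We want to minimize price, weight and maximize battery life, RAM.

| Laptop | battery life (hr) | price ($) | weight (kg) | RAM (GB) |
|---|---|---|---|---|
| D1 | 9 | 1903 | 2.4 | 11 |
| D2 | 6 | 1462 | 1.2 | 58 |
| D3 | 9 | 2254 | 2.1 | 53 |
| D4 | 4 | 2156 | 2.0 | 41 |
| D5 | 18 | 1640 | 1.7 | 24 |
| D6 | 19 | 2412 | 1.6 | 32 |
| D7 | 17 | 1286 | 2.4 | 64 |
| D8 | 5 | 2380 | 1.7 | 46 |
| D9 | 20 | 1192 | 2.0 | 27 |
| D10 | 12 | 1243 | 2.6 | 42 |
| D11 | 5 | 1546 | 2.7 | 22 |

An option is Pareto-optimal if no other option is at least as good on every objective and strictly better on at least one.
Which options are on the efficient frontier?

D2, D3, D5, D6, D7, D9, D10

D1: dominated by D5 (battery life 18≥9, price 1640≤1903, weight 1.7≤2.4, RAM 24≥11).
D2: not dominated (best weight).
D3: not dominated.
D4: dominated by D2 (battery life 6≥4, price 1462≤2156, weight 1.2≤2.0, RAM 58≥41).
D5: not dominated.
D6: not dominated.
D7: not dominated (best RAM).
D8: dominated by D2 (battery life 6≥5, price 1462≤2380, weight 1.2≤1.7, RAM 58≥46).
D9: not dominated (best battery life).
D10: not dominated.
D11: dominated by D2 (battery life 6≥5, price 1462≤1546, weight 1.2≤2.7, RAM 58≥22).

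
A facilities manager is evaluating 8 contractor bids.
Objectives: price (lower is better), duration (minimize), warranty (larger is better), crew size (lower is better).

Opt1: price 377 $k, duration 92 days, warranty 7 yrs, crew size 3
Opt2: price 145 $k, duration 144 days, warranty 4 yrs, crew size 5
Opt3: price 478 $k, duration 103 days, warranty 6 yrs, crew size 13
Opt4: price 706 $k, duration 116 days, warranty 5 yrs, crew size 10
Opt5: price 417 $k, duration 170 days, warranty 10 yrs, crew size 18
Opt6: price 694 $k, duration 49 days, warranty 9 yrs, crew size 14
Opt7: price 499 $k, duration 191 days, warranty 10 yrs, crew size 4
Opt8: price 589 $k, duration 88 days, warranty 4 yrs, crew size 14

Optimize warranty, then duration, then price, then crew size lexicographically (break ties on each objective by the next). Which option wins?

First maximize warranty: best is 10, kept {Opt5, Opt7}.
Then minimize duration: best is 170, kept {Opt5}.

Opt5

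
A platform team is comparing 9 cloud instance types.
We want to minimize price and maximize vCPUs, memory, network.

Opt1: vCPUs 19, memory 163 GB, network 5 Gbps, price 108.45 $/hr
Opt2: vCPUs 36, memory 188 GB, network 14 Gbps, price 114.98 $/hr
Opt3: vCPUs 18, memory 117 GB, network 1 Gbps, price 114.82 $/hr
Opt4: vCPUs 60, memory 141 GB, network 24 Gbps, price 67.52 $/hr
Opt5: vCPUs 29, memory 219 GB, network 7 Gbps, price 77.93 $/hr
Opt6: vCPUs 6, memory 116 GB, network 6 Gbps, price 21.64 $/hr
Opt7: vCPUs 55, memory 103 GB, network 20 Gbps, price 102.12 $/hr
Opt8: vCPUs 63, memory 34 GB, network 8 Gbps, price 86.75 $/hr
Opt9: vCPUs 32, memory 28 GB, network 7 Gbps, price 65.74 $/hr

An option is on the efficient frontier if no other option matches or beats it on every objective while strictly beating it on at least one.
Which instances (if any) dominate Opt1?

Opt5

Opt5: vCPUs 29≥19, memory 219≥163, network 7≥5, price 77.93≤108.45 — dominates Opt1.
Others (Opt2, Opt3, Opt4, Opt6, Opt7, Opt8, Opt9) are each worse than Opt1 on at least one objective.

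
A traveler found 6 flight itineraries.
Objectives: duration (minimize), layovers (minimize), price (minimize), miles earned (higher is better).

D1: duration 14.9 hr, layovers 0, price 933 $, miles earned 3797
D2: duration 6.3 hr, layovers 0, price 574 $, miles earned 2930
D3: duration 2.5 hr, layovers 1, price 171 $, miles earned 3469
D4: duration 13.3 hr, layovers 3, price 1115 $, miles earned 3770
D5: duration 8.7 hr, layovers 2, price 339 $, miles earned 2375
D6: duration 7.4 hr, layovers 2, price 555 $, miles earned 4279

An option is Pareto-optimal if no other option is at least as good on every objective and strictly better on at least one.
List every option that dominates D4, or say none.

D6

D6: duration 7.4≤13.3, layovers 2≤3, price 555≤1115, miles earned 4279≥3770 — dominates D4.
Others (D1, D2, D3, D5) are each worse than D4 on at least one objective.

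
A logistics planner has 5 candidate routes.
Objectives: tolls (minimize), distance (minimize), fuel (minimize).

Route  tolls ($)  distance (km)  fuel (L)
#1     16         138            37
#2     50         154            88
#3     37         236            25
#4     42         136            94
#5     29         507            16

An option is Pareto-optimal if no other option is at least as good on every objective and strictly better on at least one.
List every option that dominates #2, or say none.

#1

#1: tolls 16≤50, distance 138≤154, fuel 37≤88 — dominates #2.
Others (#3, #4, #5) are each worse than #2 on at least one objective.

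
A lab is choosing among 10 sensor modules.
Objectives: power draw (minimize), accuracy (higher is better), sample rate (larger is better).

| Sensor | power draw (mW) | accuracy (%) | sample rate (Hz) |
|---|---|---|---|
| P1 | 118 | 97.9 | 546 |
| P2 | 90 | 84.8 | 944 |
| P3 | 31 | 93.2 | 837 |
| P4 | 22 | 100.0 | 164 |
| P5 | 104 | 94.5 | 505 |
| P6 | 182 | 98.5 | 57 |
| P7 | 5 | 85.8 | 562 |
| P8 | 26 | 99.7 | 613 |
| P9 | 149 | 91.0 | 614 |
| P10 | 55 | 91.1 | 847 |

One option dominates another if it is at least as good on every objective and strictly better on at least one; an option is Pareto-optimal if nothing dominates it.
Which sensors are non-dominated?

P2, P3, P4, P7, P8, P10

P1: dominated by P8 (power draw 26≤118, accuracy 99.7≥97.9, sample rate 613≥546).
P2: not dominated (best sample rate).
P3: not dominated.
P4: not dominated (best accuracy).
P5: dominated by P8 (power draw 26≤104, accuracy 99.7≥94.5, sample rate 613≥505).
P6: dominated by P4 (power draw 22≤182, accuracy 100.0≥98.5, sample rate 164≥57).
P7: not dominated (best power draw).
P8: not dominated.
P9: dominated by P3 (power draw 31≤149, accuracy 93.2≥91.0, sample rate 837≥614).
P10: not dominated.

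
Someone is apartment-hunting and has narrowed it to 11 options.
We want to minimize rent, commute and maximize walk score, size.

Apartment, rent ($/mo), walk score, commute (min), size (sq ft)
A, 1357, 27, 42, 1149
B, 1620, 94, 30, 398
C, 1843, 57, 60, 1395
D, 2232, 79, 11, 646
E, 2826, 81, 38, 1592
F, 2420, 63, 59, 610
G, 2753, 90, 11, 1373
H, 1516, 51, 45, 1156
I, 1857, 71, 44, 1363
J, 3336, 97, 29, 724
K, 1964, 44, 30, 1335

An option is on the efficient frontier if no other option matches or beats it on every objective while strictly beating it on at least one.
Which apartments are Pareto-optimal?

A: not dominated (best rent).
B: not dominated.
C: not dominated.
D: not dominated.
E: not dominated (best size).
F: dominated by D (rent 2232≤2420, walk score 79≥63, commute 11≤59, size 646≥610).
G: not dominated.
H: not dominated.
I: not dominated.
J: not dominated (best walk score).
K: not dominated.

A, B, C, D, E, G, H, I, J, K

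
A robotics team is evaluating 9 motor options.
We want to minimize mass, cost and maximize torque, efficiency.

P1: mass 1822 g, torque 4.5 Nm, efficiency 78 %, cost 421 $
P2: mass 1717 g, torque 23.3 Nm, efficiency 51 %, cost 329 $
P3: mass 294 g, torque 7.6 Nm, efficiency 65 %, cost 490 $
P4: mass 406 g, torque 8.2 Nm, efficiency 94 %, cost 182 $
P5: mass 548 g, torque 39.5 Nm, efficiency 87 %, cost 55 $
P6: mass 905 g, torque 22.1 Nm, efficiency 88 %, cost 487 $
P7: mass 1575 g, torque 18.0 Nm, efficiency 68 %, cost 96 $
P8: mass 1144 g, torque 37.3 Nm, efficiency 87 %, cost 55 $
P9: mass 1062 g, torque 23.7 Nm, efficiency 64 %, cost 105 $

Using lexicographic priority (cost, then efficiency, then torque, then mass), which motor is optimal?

First minimize cost: best is 55, kept {P5, P8}.
Then maximize efficiency: best is 87, kept {P5, P8}.
Then maximize torque: best is 39.5, kept {P5}.

P5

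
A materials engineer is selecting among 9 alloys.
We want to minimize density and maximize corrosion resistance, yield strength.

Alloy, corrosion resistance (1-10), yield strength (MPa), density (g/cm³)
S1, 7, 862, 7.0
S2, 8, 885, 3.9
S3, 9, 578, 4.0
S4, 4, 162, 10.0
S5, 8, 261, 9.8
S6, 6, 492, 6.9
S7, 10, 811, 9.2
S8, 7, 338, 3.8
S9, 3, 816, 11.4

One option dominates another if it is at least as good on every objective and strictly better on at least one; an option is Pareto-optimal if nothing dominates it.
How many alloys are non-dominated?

4

S1: dominated by S2 (corrosion resistance 8≥7, yield strength 885≥862, density 3.9≤7.0).
S2: not dominated (best yield strength).
S3: not dominated.
S4: dominated by S1 (corrosion resistance 7≥4, yield strength 862≥162, density 7.0≤10.0).
S5: dominated by S2 (corrosion resistance 8≥8, yield strength 885≥261, density 3.9≤9.8).
S6: dominated by S2 (corrosion resistance 8≥6, yield strength 885≥492, density 3.9≤6.9).
S7: not dominated (best corrosion resistance).
S8: not dominated (best density).
S9: dominated by S1 (corrosion resistance 7≥3, yield strength 862≥816, density 7.0≤11.4).
Pareto-optimal: S2, S3, S7, S8 → 4.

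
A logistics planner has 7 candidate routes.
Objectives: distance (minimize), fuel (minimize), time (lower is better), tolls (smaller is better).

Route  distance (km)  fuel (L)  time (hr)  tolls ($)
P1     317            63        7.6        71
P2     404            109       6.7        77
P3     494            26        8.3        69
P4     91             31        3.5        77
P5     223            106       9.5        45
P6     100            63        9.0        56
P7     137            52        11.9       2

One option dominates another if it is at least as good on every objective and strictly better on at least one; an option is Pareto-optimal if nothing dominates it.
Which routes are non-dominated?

P1: not dominated.
P2: dominated by P4 (distance 91≤404, fuel 31≤109, time 3.5≤6.7, tolls 77≤77).
P3: not dominated (best fuel).
P4: not dominated (best distance).
P5: not dominated.
P6: not dominated.
P7: not dominated (best tolls).

P1, P3, P4, P5, P6, P7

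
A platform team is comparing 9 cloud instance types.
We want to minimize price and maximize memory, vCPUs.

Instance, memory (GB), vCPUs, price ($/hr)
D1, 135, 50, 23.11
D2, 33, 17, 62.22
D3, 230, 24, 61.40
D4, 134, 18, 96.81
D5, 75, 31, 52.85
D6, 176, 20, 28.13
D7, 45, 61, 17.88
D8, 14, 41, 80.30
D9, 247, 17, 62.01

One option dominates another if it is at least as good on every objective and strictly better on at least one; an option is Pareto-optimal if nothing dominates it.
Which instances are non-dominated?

D1: not dominated.
D2: dominated by D1 (memory 135≥33, vCPUs 50≥17, price 23.11≤62.22).
D3: not dominated.
D4: dominated by D1 (memory 135≥134, vCPUs 50≥18, price 23.11≤96.81).
D5: dominated by D1 (memory 135≥75, vCPUs 50≥31, price 23.11≤52.85).
D6: not dominated.
D7: not dominated (best vCPUs).
D8: dominated by D1 (memory 135≥14, vCPUs 50≥41, price 23.11≤80.30).
D9: not dominated (best memory).

D1, D3, D6, D7, D9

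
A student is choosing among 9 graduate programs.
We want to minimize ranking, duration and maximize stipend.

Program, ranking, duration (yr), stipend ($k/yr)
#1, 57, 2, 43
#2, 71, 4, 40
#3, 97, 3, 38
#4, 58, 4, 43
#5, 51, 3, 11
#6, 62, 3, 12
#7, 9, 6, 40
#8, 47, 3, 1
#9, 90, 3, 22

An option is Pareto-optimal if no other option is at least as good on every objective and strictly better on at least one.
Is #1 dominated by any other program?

No

#2: worse on ranking (71 vs 57).
#3: worse on ranking (97 vs 57).
#4: worse on ranking (58 vs 57).
#5: worse on duration (3 vs 2).
#6: worse on ranking (62 vs 57).
#7: worse on duration (6 vs 2).
#8: worse on duration (3 vs 2).
#9: worse on ranking (90 vs 57).
No option is at least as good as #1 on every objective and strictly better on one.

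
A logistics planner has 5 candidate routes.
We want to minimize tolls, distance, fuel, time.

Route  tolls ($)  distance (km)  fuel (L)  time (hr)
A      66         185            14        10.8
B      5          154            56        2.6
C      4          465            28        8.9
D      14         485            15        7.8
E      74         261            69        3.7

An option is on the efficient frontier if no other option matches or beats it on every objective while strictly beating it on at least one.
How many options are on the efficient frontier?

4

A: not dominated (best fuel).
B: not dominated (best distance).
C: not dominated (best tolls).
D: not dominated.
E: dominated by B (tolls 5≤74, distance 154≤261, fuel 56≤69, time 2.6≤3.7).
Pareto-optimal: A, B, C, D → 4.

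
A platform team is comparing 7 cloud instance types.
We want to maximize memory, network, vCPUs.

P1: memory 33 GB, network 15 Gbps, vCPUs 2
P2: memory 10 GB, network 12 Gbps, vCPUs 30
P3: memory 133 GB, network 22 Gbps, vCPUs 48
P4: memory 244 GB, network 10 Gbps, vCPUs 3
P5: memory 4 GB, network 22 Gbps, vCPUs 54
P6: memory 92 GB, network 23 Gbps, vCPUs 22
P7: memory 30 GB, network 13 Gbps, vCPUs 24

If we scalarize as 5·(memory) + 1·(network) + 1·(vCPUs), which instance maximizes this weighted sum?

P1: 5·33 + 1·15 + 1·2 = 182
P2: 5·10 + 1·12 + 1·30 = 92
P3: 5·133 + 1·22 + 1·48 = 735
P4: 5·244 + 1·10 + 1·3 = 1233
P5: 5·4 + 1·22 + 1·54 = 96
P6: 5·92 + 1·23 + 1·22 = 505
P7: 5·30 + 1·13 + 1·24 = 187
Highest: P4 at 1233.

P4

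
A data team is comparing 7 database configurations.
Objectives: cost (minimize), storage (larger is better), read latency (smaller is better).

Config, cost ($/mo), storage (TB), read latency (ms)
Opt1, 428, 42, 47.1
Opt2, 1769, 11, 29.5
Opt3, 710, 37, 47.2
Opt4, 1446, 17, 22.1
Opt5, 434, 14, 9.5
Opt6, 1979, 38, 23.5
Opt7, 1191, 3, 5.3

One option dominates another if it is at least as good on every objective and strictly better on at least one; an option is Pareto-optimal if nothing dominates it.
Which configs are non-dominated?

Opt1, Opt4, Opt5, Opt6, Opt7

Opt1: not dominated (best cost).
Opt2: dominated by Opt4 (cost 1446≤1769, storage 17≥11, read latency 22.1≤29.5).
Opt3: dominated by Opt1 (cost 428≤710, storage 42≥37, read latency 47.1≤47.2).
Opt4: not dominated.
Opt5: not dominated.
Opt6: not dominated.
Opt7: not dominated (best read latency).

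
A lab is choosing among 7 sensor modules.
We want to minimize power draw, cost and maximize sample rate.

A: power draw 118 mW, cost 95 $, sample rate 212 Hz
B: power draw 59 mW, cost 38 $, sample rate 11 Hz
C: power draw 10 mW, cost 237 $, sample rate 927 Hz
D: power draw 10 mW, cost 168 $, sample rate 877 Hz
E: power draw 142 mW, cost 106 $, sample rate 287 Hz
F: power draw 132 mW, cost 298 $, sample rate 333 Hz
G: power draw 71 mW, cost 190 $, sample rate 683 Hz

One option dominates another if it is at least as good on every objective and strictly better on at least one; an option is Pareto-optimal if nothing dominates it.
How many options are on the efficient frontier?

5

A: not dominated.
B: not dominated (best cost).
C: not dominated (best sample rate).
D: not dominated.
E: not dominated.
F: dominated by C (power draw 10≤132, cost 237≤298, sample rate 927≥333).
G: dominated by D (power draw 10≤71, cost 168≤190, sample rate 877≥683).
Pareto-optimal: A, B, C, D, E → 5.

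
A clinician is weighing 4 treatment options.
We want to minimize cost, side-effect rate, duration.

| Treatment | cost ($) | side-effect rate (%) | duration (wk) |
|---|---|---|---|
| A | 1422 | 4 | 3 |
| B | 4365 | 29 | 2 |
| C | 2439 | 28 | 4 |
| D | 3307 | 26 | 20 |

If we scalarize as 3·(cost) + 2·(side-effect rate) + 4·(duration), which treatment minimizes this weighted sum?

A: 3·1422 + 2·4 + 4·3 = 4286
B: 3·4365 + 2·29 + 4·2 = 13161
C: 3·2439 + 2·28 + 4·4 = 7389
D: 3·3307 + 2·26 + 4·20 = 10053
Lowest: A at 4286.

A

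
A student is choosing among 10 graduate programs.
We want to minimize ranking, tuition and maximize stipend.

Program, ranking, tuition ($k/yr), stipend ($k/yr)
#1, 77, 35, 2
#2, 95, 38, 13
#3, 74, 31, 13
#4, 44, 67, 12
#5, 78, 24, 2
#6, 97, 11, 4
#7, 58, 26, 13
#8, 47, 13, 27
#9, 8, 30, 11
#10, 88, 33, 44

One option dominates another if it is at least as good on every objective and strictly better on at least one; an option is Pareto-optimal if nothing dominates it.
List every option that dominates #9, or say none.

none

#1: worse on ranking (77 vs 8).
#2: worse on ranking (95 vs 8).
#3: worse on ranking (74 vs 8).
#4: worse on ranking (44 vs 8).
#5: worse on ranking (78 vs 8).
#6: worse on ranking (97 vs 8).
#7: worse on ranking (58 vs 8).
#8: worse on ranking (47 vs 8).
#10: worse on ranking (88 vs 8).
No option dominates #9.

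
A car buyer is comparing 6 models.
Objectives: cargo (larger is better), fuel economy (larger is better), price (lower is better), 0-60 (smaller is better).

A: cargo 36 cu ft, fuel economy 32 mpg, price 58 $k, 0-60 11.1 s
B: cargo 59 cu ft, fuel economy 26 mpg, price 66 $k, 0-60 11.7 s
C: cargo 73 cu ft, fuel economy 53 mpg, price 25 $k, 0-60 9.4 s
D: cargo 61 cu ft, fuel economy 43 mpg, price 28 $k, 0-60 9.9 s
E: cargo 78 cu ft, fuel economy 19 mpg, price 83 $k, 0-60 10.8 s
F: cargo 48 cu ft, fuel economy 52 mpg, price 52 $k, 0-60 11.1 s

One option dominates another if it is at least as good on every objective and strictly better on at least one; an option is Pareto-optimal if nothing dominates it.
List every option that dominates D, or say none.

C

C: cargo 73≥61, fuel economy 53≥43, price 25≤28, 0-60 9.4≤9.9 — dominates D.
Others (A, B, E, F) are each worse than D on at least one objective.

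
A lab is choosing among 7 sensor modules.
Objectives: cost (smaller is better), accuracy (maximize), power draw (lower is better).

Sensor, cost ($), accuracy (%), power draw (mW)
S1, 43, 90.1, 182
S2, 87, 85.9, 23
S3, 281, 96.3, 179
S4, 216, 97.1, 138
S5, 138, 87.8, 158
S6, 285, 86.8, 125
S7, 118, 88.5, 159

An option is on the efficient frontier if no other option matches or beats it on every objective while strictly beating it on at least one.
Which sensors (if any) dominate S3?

S4: cost 216≤281, accuracy 97.1≥96.3, power draw 138≤179 — dominates S3.
Others (S1, S2, S5, S6, S7) are each worse than S3 on at least one objective.

S4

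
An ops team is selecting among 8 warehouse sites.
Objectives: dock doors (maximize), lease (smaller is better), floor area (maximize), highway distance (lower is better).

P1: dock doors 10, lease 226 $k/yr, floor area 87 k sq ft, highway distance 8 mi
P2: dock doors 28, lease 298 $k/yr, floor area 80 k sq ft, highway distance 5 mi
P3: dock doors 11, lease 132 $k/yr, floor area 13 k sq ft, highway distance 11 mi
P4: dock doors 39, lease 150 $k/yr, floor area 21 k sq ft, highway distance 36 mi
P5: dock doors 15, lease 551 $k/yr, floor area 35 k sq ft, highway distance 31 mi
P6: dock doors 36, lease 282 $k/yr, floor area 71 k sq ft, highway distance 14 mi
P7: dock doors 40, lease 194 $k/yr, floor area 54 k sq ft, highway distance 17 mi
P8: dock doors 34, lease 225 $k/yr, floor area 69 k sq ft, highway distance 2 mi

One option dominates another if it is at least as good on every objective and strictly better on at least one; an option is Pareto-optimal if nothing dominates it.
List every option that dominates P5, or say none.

P2, P6, P7, P8

P2: dock doors 28≥15, lease 298≤551, floor area 80≥35, highway distance 5≤31 — dominates P5.
P6: dock doors 36≥15, lease 282≤551, floor area 71≥35, highway distance 14≤31 — dominates P5.
P7: dock doors 40≥15, lease 194≤551, floor area 54≥35, highway distance 17≤31 — dominates P5.
P8: dock doors 34≥15, lease 225≤551, floor area 69≥35, highway distance 2≤31 — dominates P5.
Others (P1, P3, P4) are each worse than P5 on at least one objective.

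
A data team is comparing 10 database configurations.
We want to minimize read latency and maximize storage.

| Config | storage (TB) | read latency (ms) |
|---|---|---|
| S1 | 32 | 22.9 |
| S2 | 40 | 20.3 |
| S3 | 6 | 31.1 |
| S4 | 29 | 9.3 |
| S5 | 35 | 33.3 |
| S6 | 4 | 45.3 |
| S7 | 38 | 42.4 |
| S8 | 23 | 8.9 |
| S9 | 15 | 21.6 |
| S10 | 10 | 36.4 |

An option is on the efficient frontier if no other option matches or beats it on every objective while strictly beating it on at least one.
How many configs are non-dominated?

S1: dominated by S2 (storage 40≥32, read latency 20.3≤22.9).
S2: not dominated (best storage).
S3: dominated by S1 (storage 32≥6, read latency 22.9≤31.1).
S4: not dominated.
S5: dominated by S2 (storage 40≥35, read latency 20.3≤33.3).
S6: dominated by S1 (storage 32≥4, read latency 22.9≤45.3).
S7: dominated by S2 (storage 40≥38, read latency 20.3≤42.4).
S8: not dominated (best read latency).
S9: dominated by S2 (storage 40≥15, read latency 20.3≤21.6).
S10: dominated by S1 (storage 32≥10, read latency 22.9≤36.4).
Pareto-optimal: S2, S4, S8 → 3.

3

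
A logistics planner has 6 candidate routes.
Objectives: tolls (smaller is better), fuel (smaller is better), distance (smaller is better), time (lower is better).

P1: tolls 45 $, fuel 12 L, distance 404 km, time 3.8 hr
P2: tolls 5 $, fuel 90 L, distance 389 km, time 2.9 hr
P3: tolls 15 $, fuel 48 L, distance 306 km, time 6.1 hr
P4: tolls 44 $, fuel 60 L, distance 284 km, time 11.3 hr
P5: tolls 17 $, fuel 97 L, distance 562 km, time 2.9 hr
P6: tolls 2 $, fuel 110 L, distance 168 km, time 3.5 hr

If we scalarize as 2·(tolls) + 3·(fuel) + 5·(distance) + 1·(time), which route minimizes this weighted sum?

P6

P1: 2·45 + 3·12 + 5·404 + 1·3.8 = 2149.8
P2: 2·5 + 3·90 + 5·389 + 1·2.9 = 2227.9
P3: 2·15 + 3·48 + 5·306 + 1·6.1 = 1710.1
P4: 2·44 + 3·60 + 5·284 + 1·11.3 = 1699.3
P5: 2·17 + 3·97 + 5·562 + 1·2.9 = 3137.9
P6: 2·2 + 3·110 + 5·168 + 1·3.5 = 1177.5
Lowest: P6 at 1177.5.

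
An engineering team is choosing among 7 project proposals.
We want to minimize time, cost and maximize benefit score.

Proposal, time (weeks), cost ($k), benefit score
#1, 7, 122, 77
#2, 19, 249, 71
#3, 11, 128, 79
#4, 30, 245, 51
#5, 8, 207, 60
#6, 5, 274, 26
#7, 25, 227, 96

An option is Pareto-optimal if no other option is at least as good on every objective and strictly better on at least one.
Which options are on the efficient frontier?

#1: not dominated (best cost).
#2: dominated by #1 (time 7≤19, cost 122≤249, benefit score 77≥71).
#3: not dominated.
#4: dominated by #1 (time 7≤30, cost 122≤245, benefit score 77≥51).
#5: dominated by #1 (time 7≤8, cost 122≤207, benefit score 77≥60).
#6: not dominated (best time).
#7: not dominated (best benefit score).

#1, #3, #6, #7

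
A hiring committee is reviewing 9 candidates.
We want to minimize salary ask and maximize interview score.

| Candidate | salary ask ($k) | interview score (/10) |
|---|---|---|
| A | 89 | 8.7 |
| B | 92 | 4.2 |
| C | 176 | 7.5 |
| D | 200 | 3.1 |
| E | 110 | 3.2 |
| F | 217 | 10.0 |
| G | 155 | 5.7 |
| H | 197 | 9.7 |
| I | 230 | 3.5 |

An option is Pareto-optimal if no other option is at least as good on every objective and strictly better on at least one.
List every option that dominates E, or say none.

A, B

A: salary ask 89≤110, interview score 8.7≥3.2 — dominates E.
B: salary ask 92≤110, interview score 4.2≥3.2 — dominates E.
Others (C, D, F, G, H, I) are each worse than E on at least one objective.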